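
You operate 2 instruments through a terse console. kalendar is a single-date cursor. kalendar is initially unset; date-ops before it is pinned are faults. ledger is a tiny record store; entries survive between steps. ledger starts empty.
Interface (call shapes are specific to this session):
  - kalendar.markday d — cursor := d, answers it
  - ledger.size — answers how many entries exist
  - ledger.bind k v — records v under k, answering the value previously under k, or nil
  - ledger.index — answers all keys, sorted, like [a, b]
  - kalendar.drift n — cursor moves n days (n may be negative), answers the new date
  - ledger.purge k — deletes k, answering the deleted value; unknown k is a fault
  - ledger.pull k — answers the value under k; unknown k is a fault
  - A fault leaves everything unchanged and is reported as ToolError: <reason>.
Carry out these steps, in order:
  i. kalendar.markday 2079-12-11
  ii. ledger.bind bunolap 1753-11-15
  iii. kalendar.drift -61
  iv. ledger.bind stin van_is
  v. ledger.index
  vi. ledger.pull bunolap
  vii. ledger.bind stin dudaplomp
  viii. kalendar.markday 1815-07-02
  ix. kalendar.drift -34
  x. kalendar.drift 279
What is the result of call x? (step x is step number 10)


~$ kalendar.markday d: 2079-12-11
:: 2079-12-11
~$ ledger.bind k: bunolap v: 1753-11-15
:: nil
~$ kalendar.drift n: -61
:: 2079-10-11
~$ ledger.bind k: stin v: van_is
:: nil
~$ ledger.index
:: [bunolap, stin]
~$ ledger.pull k: bunolap
:: 1753-11-15
~$ ledger.bind k: stin v: dudaplomp
:: van_is
~$ kalendar.markday d: 1815-07-02
:: 1815-07-02
~$ kalendar.drift n: -34
:: 1815-05-29
~$ kalendar.drift n: 279
:: 1816-03-03

Answer: 1816-03-03


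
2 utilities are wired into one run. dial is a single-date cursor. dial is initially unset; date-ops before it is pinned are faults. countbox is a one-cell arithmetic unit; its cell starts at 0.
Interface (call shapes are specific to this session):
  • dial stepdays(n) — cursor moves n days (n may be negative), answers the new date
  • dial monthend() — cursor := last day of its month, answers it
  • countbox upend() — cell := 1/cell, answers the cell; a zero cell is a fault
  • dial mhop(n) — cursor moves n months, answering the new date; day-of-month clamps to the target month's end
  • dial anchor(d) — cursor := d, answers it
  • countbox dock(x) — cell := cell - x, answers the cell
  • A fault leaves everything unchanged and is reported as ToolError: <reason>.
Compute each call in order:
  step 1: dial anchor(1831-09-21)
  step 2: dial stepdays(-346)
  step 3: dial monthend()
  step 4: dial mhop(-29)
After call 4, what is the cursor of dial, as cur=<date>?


Using dial anchor using 1831-09-21, and observe 1831-09-21.
I call dial stepdays using -346, → 1830-10-10.
Next I call dial monthend(), — result: 1830-10-31.
Next I call dial mhop using -29, — result: 1828-05-31.

Answer: cur=1828-05-31


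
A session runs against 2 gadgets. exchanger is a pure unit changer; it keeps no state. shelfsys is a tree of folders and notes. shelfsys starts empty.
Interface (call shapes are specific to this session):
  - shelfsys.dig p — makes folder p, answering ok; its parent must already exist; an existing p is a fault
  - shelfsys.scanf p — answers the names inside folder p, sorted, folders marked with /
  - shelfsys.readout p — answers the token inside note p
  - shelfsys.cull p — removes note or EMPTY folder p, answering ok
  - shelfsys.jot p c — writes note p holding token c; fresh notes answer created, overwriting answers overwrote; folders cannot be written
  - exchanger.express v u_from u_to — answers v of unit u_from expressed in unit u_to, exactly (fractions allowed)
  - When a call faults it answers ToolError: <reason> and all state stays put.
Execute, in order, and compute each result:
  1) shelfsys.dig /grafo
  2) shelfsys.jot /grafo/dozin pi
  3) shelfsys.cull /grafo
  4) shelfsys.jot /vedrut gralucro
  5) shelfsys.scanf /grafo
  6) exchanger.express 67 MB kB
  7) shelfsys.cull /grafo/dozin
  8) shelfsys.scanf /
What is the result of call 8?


Answer: [grafo/, vedrut]

Derivation:
~$ dig p='/grafo'
= ok
~$ jot p='/grafo/dozin' c='pi'
= created
~$ cull p='/grafo'
= ToolError: not empty
~$ jot p='/vedrut' c='gralucro'
= created
~$ scanf p='/grafo'
= [dozin]
~$ express v='67' u_from='MB' u_to='kB'
= 67000
~$ cull p='/grafo/dozin'
= ok
~$ scanf p='/'
= [grafo/, vedrut]


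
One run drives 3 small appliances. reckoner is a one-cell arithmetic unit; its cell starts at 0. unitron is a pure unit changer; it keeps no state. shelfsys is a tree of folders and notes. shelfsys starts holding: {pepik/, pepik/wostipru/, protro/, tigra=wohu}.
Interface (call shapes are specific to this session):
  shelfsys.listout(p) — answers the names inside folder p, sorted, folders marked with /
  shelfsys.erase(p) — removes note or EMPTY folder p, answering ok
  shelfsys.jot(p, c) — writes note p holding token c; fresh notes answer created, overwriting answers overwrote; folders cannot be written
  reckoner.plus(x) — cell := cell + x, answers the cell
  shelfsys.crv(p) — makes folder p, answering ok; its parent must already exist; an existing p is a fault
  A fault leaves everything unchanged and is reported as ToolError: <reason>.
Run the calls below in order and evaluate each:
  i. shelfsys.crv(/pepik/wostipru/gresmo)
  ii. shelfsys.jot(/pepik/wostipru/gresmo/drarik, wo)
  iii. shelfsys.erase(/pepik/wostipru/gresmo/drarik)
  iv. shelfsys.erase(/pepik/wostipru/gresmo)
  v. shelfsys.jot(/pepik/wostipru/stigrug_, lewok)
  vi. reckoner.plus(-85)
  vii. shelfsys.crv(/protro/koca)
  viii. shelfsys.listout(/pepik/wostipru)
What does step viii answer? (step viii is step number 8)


# 1. shelfsys.crv(p→/pepik/wostipru/gresmo) ~> ok
# 2. shelfsys.jot(p→/pepik/wostipru/gresmo/drarik, c→wo) ~> created
# 3. shelfsys.erase(p→/pepik/wostipru/gresmo/drarik) ~> ok
# 4. shelfsys.erase(p→/pepik/wostipru/gresmo) ~> ok
# 5. shelfsys.jot(p→/pepik/wostipru/stigrug_, c→lewok) ~> created
# 6. reckoner.plus(x→-85) ~> -85
# 7. shelfsys.crv(p→/protro/koca) ~> ok
# 8. shelfsys.listout(p→/pepik/wostipru) ~> [stigrug_]

Answer: [stigrug_]


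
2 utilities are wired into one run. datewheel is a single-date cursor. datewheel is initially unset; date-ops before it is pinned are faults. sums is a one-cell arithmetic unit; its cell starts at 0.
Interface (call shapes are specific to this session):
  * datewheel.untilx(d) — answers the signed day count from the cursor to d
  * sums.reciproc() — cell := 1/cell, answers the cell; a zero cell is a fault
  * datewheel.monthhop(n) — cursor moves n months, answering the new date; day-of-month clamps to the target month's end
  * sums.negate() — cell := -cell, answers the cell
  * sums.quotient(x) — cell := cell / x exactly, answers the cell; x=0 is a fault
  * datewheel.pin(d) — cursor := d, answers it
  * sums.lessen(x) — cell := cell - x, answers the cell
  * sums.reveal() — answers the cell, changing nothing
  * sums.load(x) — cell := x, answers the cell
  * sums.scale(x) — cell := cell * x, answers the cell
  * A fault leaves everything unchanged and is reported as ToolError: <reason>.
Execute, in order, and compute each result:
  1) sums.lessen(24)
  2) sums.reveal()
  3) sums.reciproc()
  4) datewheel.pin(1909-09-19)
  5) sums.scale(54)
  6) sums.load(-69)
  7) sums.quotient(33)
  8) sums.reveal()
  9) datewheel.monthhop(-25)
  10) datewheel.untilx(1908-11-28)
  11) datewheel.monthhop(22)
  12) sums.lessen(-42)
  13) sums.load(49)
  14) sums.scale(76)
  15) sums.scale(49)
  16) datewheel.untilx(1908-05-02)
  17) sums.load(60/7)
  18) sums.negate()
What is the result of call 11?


% lessen x='24'
:: -24
% reveal
:: -24
% reciproc
:: -1/24
% pin d='1909-09-19'
:: 1909-09-19
% scale x='54'
:: -9/4
% load x='-69'
:: -69
% quotient x='33'
:: -23/11
% reveal
:: -23/11
% monthhop n='-25'
:: 1907-08-19
% untilx d='1908-11-28'
:: 467
% monthhop n='22'
:: 1909-06-19
% lessen x='-42'
:: 439/11
% load x='49'
:: 49
% scale x='76'
:: 3724
% scale x='49'
:: 182476
% untilx d='1908-05-02'
:: -413
% load x='60/7'
:: 60/7
% negate
:: -60/7

Answer: 1909-06-19


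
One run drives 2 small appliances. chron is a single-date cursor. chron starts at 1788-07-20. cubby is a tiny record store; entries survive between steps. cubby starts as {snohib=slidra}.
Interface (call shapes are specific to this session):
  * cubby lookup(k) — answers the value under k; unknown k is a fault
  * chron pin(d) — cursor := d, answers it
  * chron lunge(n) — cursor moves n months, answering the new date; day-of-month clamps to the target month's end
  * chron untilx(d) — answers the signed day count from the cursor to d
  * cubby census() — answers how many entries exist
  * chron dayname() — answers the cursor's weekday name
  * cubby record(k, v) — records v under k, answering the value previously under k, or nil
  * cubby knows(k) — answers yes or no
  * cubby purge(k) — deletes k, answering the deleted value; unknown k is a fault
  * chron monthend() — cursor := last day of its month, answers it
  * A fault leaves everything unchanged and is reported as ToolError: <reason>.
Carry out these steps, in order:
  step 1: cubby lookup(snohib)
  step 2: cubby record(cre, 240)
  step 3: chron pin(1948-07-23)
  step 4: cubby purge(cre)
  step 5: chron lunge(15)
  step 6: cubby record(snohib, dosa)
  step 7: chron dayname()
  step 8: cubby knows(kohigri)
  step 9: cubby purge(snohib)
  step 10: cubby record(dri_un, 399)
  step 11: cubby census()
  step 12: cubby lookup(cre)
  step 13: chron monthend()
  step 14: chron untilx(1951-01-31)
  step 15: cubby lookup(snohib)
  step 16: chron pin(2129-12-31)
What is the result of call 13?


→ cubby lookup(k='snohib')
← slidra
→ cubby record(k='cre', v='240')
← nil
→ chron pin(d='1948-07-23')
← 1948-07-23
→ cubby purge(k='cre')
← 240
→ chron lunge(n='15')
← 1949-10-23
→ cubby record(k='snohib', v='dosa')
← slidra
→ chron dayname()
← Sunday
→ cubby knows(k='kohigri')
← no
→ cubby purge(k='snohib')
← dosa
→ cubby record(k='dri_un', v='399')
← nil
→ cubby census()
← 1
→ cubby lookup(k='cre')
← ToolError: no such key cre
→ chron monthend()
← 1949-10-31
→ chron untilx(d='1951-01-31')
← 457
→ cubby lookup(k='snohib')
← ToolError: no such key snohib
→ chron pin(d='2129-12-31')
← 2129-12-31

Answer: 1949-10-31


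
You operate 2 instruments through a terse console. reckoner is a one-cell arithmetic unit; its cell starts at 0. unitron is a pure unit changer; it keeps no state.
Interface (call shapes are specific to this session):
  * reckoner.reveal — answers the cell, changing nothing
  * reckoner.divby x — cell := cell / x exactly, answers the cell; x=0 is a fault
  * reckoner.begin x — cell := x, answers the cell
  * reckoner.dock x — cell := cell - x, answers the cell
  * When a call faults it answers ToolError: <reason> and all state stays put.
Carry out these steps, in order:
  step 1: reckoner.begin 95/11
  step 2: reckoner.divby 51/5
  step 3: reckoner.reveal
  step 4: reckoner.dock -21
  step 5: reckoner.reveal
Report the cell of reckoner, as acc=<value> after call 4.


Answer: acc=12256/561

Derivation:
>>> reckoner.begin x→95/11
  95/11
>>> reckoner.divby x→51/5
  475/561
>>> reckoner.reveal
  475/561
>>> reckoner.dock x→-21
  12256/561
>>> reckoner.reveal
  12256/561


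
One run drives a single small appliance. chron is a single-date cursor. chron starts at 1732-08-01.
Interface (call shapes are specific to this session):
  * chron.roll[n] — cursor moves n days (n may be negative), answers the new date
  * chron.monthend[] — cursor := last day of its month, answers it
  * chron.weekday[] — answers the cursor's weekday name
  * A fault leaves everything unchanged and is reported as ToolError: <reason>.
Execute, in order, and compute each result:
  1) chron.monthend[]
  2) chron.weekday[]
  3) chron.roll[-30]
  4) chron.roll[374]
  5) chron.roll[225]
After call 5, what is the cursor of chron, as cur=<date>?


Answer: cur=1734-03-23

Derivation:
CALL chron.monthend[]
RET  1732-08-31
CALL chron.weekday[]
RET  Sunday
CALL chron.roll[n=-30]
RET  1732-08-01
CALL chron.roll[n=374]
RET  1733-08-10
CALL chron.roll[n=225]
RET  1734-03-23


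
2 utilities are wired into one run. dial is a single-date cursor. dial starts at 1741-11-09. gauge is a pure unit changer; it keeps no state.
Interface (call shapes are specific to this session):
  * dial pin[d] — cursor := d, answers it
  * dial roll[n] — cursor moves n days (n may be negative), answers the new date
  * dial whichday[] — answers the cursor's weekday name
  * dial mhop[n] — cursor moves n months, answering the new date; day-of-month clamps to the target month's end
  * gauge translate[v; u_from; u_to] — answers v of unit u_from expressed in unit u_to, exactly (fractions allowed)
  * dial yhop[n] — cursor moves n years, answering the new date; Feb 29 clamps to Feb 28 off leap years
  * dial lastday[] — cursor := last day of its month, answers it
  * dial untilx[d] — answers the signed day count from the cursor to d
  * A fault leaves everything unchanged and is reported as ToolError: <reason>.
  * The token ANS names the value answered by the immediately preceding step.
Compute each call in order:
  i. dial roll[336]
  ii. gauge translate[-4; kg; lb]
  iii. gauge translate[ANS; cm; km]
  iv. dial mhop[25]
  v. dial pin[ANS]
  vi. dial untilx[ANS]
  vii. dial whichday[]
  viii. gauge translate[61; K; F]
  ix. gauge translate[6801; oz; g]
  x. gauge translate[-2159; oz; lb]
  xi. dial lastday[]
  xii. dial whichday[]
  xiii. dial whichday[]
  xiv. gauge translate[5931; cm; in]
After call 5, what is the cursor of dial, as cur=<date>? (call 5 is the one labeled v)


Answer: cur=1744-11-11

Derivation:
// 1. dial roll(336) : 1742-10-11
// 2. gauge translate(-4, kg, lb) : -400000000/45359237
// 3. gauge translate(ANS, cm, km) : -4000/45359237
// 4. dial mhop(25) : 1744-11-11
// 5. dial pin(ANS) : 1744-11-11
// 6. dial untilx(ANS) : 0
// 7. dial whichday() : Wednesday
// 8. gauge translate(61, K, F) : -34987/100
// 9. gauge translate(6801, oz, g) : 308488170837/1600000
// 10. gauge translate(-2159, oz, lb) : -2159/16
// 11. dial lastday() : 1744-11-30
// 12. dial whichday() : Monday
// 13. dial whichday() : Monday
// 14. gauge translate(5931, cm, in) : 296550/127


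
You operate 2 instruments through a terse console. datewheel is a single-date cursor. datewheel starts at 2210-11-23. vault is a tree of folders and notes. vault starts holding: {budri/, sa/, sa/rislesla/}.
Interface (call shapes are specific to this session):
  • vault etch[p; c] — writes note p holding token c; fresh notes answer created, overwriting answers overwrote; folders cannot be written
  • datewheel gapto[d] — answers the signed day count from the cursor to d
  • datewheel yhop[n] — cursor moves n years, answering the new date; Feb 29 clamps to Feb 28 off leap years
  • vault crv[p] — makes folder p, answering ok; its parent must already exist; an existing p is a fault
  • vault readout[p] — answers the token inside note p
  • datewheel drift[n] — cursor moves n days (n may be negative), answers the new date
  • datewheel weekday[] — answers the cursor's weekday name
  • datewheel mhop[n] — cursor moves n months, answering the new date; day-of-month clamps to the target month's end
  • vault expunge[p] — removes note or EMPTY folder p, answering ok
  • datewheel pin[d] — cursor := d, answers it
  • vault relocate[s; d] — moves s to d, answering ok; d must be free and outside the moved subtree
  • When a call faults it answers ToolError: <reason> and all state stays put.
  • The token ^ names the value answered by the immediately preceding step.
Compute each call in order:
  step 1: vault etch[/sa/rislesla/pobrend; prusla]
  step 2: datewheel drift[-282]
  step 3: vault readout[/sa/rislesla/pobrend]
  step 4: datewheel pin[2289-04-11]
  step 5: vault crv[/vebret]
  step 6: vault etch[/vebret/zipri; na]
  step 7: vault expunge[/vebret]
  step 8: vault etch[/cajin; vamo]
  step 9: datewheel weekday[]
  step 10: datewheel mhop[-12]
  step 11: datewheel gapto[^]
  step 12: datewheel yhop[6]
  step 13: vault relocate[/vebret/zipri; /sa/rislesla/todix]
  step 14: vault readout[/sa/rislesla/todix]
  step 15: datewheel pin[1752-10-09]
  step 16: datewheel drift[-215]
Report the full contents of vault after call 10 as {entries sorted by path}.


% vault etch p='/sa/rislesla/pobrend' c='prusla'
[out] created
% datewheel drift n='-282'
[out] 2210-02-14
% vault readout p='/sa/rislesla/pobrend'
[out] prusla
% datewheel pin d='2289-04-11'
[out] 2289-04-11
% vault crv p='/vebret'
[out] ok
% vault etch p='/vebret/zipri' c='na'
[out] created
% vault expunge p='/vebret'
[out] ToolError: not empty
% vault etch p='/cajin' c='vamo'
[out] created
% datewheel weekday
[out] Thursday
% datewheel mhop n='-12'
[out] 2288-04-11
% datewheel gapto d='^'
[out] 0
% datewheel yhop n='6'
[out] 2294-04-11
% vault relocate s='/vebret/zipri' d='/sa/rislesla/todix'
[out] ok
% vault readout p='/sa/rislesla/todix'
[out] na
% datewheel pin d='1752-10-09'
[out] 1752-10-09
% datewheel drift n='-215'
[out] 1752-03-08

Answer: {budri/, cajin=vamo, sa/, sa/rislesla/, sa/rislesla/pobrend=prusla, vebret/, vebret/zipri=na}


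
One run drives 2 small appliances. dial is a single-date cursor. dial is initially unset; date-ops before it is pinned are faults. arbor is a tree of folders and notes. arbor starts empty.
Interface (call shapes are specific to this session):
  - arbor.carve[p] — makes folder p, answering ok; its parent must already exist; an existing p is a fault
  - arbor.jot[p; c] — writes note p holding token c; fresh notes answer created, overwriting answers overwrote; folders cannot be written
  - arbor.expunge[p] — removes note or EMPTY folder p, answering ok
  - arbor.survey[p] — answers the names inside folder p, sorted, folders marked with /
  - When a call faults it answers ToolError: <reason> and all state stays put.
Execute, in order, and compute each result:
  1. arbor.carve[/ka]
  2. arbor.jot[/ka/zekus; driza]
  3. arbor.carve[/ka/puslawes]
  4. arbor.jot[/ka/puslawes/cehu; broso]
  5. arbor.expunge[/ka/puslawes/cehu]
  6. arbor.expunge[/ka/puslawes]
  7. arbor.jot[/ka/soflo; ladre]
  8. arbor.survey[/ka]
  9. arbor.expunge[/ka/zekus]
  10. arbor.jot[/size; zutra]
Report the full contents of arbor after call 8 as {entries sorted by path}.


==> carve(p→/ka)
<== ok
==> jot(p→/ka/zekus, c→driza)
<== created
==> carve(p→/ka/puslawes)
<== ok
==> jot(p→/ka/puslawes/cehu, c→broso)
<== created
==> expunge(p→/ka/puslawes/cehu)
<== ok
==> expunge(p→/ka/puslawes)
<== ok
==> jot(p→/ka/soflo, c→ladre)
<== created
==> survey(p→/ka)
<== [soflo, zekus]
==> expunge(p→/ka/zekus)
<== ok
==> jot(p→/size, c→zutra)
<== created

Answer: {ka/, ka/soflo=ladre, ka/zekus=driza}


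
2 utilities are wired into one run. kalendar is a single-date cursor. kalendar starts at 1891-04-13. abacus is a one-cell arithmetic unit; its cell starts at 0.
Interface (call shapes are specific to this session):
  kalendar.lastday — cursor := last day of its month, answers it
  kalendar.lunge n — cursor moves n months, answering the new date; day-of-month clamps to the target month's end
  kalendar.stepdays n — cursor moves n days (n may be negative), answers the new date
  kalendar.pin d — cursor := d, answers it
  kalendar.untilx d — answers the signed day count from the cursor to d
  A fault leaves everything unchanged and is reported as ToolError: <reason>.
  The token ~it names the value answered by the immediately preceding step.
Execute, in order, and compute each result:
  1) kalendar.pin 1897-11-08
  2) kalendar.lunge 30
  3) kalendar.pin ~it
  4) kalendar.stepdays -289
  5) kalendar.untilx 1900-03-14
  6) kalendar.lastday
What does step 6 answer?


Answer: 1899-07-31

Derivation:
Step: pin[d→1897-11-08]
Result: 1897-11-08
Step: lunge[n→30]
Result: 1900-05-08
Step: pin[d→~it]
Result: 1900-05-08
Step: stepdays[n→-289]
Result: 1899-07-23
Step: untilx[d→1900-03-14]
Result: 234
Step: lastday[]
Result: 1899-07-31


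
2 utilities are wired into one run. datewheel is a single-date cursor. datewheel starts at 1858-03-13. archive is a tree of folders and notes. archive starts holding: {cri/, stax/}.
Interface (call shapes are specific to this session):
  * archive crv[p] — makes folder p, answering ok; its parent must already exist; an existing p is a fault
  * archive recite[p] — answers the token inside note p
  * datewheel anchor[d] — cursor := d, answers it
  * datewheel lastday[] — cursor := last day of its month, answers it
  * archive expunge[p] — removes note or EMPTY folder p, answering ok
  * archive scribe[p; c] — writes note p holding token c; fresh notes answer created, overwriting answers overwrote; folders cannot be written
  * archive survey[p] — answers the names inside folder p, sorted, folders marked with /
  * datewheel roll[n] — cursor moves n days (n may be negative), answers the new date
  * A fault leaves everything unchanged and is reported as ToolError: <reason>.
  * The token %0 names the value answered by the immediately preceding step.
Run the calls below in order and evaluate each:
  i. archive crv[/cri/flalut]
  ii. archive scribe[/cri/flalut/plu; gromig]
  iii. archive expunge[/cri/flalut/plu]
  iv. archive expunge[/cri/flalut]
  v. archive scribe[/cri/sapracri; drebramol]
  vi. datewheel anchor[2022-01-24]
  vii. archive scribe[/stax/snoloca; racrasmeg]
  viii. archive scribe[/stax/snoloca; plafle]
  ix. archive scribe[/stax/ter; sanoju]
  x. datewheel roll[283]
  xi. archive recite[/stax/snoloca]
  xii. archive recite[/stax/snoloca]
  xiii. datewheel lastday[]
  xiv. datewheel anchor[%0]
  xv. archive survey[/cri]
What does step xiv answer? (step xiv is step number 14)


Answer: 2022-11-30

Derivation:
Now I run archive crv(p='/cri/flalut'), which returns ok.
Calling archive scribe(p='/cri/flalut/plu', c='gromig'), — result: created.
I use archive expunge(p='/cri/flalut/plu'), yielding ok.
I use archive expunge(p='/cri/flalut'), → ok.
I call archive scribe(p='/cri/sapracri', c='drebramol'), and get created.
Next I call datewheel anchor(d='2022-01-24'), and see 2022-01-24.
Invoking archive scribe(p='/stax/snoloca', c='racrasmeg'), → created.
Then archive scribe(p='/stax/snoloca', c='plafle'), and get overwrote.
Now I run archive scribe(p='/stax/ter', c='sanoju'), — result: created.
I try datewheel roll(n='283'), and observe 2022-11-03.
I run archive recite(p='/stax/snoloca'): plafle.
Now I run archive recite(p='/stax/snoloca'), which returns plafle.
Next I call datewheel lastday(), and see 2022-11-30.
I use datewheel anchor(d='%0'), and see 2022-11-30.
I call archive survey(p='/cri'), — result: [sapracri].


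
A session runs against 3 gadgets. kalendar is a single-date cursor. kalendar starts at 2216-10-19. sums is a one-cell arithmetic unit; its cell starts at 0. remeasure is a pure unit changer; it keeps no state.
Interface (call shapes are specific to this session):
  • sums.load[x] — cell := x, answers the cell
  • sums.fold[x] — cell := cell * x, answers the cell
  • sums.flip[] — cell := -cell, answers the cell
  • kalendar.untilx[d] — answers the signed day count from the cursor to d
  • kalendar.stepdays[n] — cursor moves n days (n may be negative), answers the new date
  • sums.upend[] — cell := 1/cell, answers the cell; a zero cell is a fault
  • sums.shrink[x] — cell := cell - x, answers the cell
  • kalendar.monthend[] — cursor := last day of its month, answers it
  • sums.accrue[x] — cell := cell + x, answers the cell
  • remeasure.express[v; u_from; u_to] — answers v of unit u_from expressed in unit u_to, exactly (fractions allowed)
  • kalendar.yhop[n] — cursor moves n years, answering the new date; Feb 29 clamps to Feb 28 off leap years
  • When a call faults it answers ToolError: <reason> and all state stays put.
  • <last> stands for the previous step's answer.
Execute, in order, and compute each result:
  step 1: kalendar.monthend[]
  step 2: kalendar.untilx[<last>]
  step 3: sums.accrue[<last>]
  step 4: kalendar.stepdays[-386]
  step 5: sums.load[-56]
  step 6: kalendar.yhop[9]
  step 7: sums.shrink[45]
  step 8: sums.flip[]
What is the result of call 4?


Next I call kalendar.monthend, → 2216-10-31.
Now I run kalendar.untilx using d: <last>, and get 0.
I invoke sums.accrue using x: <last>, which returns 0.
Next I call kalendar.stepdays using n: -386, and see 2215-10-11.
I invoke sums.load using x: -56, and see -56.
I invoke kalendar.yhop using n: 9, — result: 2224-10-11.
Using sums.shrink using x: 45, and observe -101.
Next I call sums.flip(), which returns 101.

Answer: 2215-10-11


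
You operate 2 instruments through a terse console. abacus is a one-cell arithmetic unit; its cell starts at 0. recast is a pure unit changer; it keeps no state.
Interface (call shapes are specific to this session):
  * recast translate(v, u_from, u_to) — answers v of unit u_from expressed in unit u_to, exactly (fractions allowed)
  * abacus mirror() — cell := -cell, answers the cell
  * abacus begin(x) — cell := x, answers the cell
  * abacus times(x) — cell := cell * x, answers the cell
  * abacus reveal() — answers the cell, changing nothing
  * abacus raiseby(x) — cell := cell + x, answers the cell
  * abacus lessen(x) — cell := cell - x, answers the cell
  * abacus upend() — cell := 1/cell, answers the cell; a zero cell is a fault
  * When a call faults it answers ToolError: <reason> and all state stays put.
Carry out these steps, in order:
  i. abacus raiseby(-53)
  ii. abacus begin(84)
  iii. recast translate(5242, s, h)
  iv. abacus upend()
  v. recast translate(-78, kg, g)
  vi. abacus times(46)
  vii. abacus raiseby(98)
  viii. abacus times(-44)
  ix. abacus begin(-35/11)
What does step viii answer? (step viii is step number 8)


Answer: -91058/21

Derivation:
! 1. abacus raiseby(x: -53) : -53
! 2. abacus begin(x: 84) : 84
! 3. recast translate(v: 5242, u_from: s, u_to: h) : 2621/1800
! 4. abacus upend() : 1/84
! 5. recast translate(v: -78, u_from: kg, u_to: g) : -78000
! 6. abacus times(x: 46) : 23/42
! 7. abacus raiseby(x: 98) : 4139/42
! 8. abacus times(x: -44) : -91058/21
! 9. abacus begin(x: -35/11) : -35/11


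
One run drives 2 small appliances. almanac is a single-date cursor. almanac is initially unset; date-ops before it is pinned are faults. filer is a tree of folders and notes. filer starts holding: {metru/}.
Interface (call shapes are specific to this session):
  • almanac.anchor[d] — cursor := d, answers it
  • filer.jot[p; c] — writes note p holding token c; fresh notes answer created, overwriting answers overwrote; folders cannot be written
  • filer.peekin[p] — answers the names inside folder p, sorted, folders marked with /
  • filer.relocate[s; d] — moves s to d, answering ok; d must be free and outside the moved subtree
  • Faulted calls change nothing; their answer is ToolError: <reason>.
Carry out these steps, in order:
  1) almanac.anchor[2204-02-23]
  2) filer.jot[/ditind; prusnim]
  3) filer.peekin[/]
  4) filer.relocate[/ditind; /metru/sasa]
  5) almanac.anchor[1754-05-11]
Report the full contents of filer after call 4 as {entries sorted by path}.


Answer: {metru/, metru/sasa=prusnim}

Derivation:
% anchor d=2204-02-23
[out] 2204-02-23
% jot p=/ditind c=prusnim
[out] created
% peekin p=/
[out] [ditind, metru/]
% relocate s=/ditind d=/metru/sasa
[out] ok
% anchor d=1754-05-11
[out] 1754-05-11


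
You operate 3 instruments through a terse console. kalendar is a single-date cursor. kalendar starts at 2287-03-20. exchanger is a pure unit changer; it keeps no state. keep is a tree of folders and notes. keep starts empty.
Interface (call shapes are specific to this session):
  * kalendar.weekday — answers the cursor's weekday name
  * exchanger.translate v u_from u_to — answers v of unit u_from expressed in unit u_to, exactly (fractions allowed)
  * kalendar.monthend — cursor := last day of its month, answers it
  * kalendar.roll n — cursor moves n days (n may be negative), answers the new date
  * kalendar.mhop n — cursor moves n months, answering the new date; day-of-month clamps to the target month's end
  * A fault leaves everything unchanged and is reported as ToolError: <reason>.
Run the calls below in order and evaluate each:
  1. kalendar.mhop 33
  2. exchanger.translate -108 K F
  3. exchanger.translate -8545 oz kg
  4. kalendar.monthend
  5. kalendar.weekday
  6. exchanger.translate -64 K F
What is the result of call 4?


$ kalendar.mhop 33
:: 2289-12-20
$ exchanger.translate -108 K F
:: -65407/100
$ exchanger.translate -8545 oz kg
:: -77518936033/320000000
$ kalendar.monthend
:: 2289-12-31
$ kalendar.weekday
:: Tuesday
$ exchanger.translate -64 K F
:: -57487/100

Answer: 2289-12-31


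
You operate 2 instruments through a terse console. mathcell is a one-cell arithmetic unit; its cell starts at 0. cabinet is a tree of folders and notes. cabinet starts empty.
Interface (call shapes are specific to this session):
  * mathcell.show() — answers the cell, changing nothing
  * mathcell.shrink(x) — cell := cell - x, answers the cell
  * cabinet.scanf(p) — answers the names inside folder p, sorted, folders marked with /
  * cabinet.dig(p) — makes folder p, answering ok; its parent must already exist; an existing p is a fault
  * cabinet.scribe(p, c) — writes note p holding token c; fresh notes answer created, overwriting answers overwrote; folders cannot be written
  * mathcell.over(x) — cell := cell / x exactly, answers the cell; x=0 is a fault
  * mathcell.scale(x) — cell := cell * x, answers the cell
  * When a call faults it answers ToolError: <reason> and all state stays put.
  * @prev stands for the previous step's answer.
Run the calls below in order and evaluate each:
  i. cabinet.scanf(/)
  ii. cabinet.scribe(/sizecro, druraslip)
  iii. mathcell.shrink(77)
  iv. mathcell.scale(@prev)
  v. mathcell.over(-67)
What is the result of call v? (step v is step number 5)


[in] cabinet.scanf p: /
:: []
[in] cabinet.scribe p: /sizecro c: druraslip
:: created
[in] mathcell.shrink x: 77
:: -77
[in] mathcell.scale x: @prev
:: 5929
[in] mathcell.over x: -67
:: -5929/67

Answer: -5929/67


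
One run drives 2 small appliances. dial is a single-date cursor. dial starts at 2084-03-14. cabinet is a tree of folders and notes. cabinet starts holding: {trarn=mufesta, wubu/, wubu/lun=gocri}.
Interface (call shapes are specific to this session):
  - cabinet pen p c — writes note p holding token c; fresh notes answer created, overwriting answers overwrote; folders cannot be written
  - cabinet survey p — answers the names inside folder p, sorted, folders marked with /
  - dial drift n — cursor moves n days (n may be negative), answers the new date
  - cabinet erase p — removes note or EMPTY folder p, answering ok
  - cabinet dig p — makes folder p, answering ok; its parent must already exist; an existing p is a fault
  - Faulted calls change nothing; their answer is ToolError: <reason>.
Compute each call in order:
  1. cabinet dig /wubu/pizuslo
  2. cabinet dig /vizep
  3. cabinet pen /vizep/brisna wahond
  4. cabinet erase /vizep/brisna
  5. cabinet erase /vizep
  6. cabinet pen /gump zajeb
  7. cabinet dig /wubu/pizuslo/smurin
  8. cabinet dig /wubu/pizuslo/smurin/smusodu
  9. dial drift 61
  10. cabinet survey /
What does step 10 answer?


Answer: [gump, trarn, wubu/]

Derivation:
-> cabinet dig(p: /wubu/pizuslo)
<- ok
-> cabinet dig(p: /vizep)
<- ok
-> cabinet pen(p: /vizep/brisna, c: wahond)
<- created
-> cabinet erase(p: /vizep/brisna)
<- ok
-> cabinet erase(p: /vizep)
<- ok
-> cabinet pen(p: /gump, c: zajeb)
<- created
-> cabinet dig(p: /wubu/pizuslo/smurin)
<- ok
-> cabinet dig(p: /wubu/pizuslo/smurin/smusodu)
<- ok
-> dial drift(n: 61)
<- 2084-05-14
-> cabinet survey(p: /)
<- [gump, trarn, wubu/]


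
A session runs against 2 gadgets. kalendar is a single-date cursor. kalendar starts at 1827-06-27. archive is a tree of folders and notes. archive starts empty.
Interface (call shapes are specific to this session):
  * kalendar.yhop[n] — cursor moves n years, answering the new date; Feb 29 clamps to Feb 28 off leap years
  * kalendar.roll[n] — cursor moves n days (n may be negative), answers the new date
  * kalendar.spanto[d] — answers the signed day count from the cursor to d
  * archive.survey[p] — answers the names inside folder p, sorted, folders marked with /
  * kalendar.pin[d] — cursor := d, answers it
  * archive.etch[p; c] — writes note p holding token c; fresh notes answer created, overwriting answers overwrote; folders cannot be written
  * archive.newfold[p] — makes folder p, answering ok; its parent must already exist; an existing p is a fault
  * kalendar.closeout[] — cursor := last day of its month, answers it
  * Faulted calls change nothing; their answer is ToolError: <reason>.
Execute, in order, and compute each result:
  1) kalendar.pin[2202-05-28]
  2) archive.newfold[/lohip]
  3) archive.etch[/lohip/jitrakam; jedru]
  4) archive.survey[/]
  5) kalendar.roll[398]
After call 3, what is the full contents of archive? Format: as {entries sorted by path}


Answer: {lohip/, lohip/jitrakam=jedru}

Derivation:
I try pin(d='2202-05-28'), which returns 2202-05-28.
Then newfold(p='/lohip'), and observe ok.
Then etch(p='/lohip/jitrakam', c='jedru'), and get created.
Using survey(p='/'), which returns [lohip/].
I try roll(n='398'), yielding 2203-06-30.


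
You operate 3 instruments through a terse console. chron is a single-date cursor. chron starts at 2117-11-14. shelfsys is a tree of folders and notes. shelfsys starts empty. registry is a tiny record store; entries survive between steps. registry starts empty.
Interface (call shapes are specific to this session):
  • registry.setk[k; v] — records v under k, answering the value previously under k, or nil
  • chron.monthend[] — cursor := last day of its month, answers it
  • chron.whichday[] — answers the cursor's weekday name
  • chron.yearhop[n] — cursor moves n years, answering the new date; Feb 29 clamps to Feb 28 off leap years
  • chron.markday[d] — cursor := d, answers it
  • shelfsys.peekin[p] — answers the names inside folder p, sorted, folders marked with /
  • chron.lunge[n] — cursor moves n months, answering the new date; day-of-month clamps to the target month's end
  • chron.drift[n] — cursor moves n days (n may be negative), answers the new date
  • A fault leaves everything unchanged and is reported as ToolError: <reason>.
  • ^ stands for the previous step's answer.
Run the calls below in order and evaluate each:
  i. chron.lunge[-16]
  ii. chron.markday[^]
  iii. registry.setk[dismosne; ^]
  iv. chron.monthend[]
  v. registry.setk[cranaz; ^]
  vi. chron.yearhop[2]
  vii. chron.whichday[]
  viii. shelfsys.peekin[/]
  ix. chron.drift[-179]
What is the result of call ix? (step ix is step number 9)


I use chron.lunge on -16, and see 2116-07-14.
Now I run chron.markday on ^, which returns 2116-07-14.
Then registry.setk on dismosne, ^, — result: nil.
Calling chron.monthend, and get 2116-07-31.
Then registry.setk on cranaz, ^, and see nil.
I use chron.yearhop on 2: 2118-07-31.
I call chron.whichday, and observe Sunday.
Next I call shelfsys.peekin on /: [].
I run chron.drift on -179, which returns 2118-02-02.

Answer: 2118-02-02


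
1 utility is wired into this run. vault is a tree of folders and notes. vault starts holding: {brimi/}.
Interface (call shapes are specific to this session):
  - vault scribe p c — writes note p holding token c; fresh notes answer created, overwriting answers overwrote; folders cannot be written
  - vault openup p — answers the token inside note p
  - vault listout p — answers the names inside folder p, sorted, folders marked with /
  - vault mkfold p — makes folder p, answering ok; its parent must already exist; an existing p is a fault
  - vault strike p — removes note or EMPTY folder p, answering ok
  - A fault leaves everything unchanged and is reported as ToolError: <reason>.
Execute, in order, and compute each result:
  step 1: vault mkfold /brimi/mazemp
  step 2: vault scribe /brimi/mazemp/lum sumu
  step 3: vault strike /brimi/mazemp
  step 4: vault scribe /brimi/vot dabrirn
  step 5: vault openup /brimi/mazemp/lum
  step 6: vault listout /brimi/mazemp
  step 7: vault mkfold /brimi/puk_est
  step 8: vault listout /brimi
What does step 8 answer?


I invoke vault mkfold using /brimi/mazemp, which returns ok.
Now I run vault scribe using /brimi/mazemp/lum, sumu, which returns created.
Then vault strike using /brimi/mazemp, which returns ToolError: not empty.
Using vault scribe using /brimi/vot, dabrirn, giving created.
Next I call vault openup using /brimi/mazemp/lum, which returns sumu.
I try vault listout using /brimi/mazemp, yielding [lum].
I call vault mkfold using /brimi/puk_est, → ok.
Now I run vault listout using /brimi, giving [mazemp/, puk_est/, vot].

Answer: [mazemp/, puk_est/, vot]


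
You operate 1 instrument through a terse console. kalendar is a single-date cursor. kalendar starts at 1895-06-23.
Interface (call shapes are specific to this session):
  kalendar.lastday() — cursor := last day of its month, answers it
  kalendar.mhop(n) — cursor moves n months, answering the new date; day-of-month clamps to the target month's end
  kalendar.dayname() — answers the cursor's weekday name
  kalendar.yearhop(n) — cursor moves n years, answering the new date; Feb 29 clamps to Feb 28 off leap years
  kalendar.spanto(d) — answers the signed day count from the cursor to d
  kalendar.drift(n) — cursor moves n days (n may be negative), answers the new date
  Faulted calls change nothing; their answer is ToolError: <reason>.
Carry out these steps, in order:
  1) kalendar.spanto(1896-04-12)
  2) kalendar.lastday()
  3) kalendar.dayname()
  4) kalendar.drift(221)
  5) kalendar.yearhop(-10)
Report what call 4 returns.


>> kalendar.spanto(d='1896-04-12')
<< 294
>> kalendar.lastday()
<< 1895-06-30
>> kalendar.dayname()
<< Sunday
>> kalendar.drift(n='221')
<< 1896-02-06
>> kalendar.yearhop(n='-10')
<< 1886-02-06

Answer: 1896-02-06


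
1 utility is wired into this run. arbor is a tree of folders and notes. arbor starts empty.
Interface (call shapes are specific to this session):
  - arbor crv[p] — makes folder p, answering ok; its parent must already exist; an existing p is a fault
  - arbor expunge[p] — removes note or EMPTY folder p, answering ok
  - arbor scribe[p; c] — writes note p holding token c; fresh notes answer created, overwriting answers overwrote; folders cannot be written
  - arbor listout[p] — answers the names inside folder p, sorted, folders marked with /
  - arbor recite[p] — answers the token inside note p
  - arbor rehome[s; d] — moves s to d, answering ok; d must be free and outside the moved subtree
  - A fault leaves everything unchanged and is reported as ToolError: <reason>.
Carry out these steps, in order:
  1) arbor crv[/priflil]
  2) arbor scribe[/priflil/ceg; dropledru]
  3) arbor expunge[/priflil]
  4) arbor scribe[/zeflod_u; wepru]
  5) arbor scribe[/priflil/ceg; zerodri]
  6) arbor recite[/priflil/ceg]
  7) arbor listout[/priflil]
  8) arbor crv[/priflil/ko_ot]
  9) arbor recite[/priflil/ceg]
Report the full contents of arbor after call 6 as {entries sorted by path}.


Answer: {priflil/, priflil/ceg=zerodri, zeflod_u=wepru}

Derivation:
~$ arbor crv /priflil
  ok
~$ arbor scribe /priflil/ceg dropledru
  created
~$ arbor expunge /priflil
  ToolError: not empty
~$ arbor scribe /zeflod_u wepru
  created
~$ arbor scribe /priflil/ceg zerodri
  overwrote
~$ arbor recite /priflil/ceg
  zerodri
~$ arbor listout /priflil
  [ceg]
~$ arbor crv /priflil/ko_ot
  ok
~$ arbor recite /priflil/ceg
  zerodri


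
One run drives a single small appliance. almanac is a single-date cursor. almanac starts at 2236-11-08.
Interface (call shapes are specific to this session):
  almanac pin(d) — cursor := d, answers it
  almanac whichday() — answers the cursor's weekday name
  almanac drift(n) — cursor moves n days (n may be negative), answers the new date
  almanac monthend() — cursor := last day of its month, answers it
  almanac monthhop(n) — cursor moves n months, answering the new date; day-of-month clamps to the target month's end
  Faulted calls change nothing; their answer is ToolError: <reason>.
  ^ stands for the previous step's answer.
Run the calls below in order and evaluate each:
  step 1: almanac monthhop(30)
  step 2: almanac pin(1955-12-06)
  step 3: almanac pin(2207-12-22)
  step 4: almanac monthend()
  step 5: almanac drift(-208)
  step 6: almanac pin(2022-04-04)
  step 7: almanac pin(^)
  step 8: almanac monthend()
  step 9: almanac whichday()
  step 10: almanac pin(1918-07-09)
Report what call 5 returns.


>> almanac monthhop(n='30')
<< 2239-05-08
>> almanac pin(d='1955-12-06')
<< 1955-12-06
>> almanac pin(d='2207-12-22')
<< 2207-12-22
>> almanac monthend()
<< 2207-12-31
>> almanac drift(n='-208')
<< 2207-06-06
>> almanac pin(d='2022-04-04')
<< 2022-04-04
>> almanac pin(d='^')
<< 2022-04-04
>> almanac monthend()
<< 2022-04-30
>> almanac whichday()
<< Saturday
>> almanac pin(d='1918-07-09')
<< 1918-07-09

Answer: 2207-06-06
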